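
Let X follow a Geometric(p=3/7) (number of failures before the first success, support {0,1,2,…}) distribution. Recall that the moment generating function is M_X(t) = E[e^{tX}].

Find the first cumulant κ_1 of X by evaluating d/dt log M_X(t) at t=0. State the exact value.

M_X(t) = 3/(7*(1 - 4*e^(t)/7))
K_X(t) = log M_X(t) = -log(1 - 4*e^(t)/7) - log(7) + log(3)
dK/dt = -4*e^(t)/(4*e^(t) - 7)

κ_1 = dK/dt |_{t=0} = 4/3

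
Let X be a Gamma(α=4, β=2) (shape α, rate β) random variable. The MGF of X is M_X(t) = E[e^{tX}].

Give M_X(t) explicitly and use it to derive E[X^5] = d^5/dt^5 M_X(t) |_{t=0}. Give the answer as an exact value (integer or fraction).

E[X^5] = D^5[M](0) = 210

M_X(t) = 16/(2 - t)^4
D^5[M](t) = -107520/(t^9 - 18*t^8 + 144*t^7 - 672*t^6 + 2016*t^5 - 4032*t^4 + 5376*t^3 - 4608*t^2 + 2304*t - 512)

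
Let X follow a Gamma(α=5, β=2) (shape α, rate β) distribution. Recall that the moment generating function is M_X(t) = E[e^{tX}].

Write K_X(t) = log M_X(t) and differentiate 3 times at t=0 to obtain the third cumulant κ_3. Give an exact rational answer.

M_X(t) = 32/(2 - t)^5
K_X(t) = log M_X(t) = -5*log(2 - t) + 5*log(2)
K′(t) = -5/(t - 2)
K′′(t) = 5/(t^2 - 4*t + 4)
K′′′(t) = -10/(t^3 - 6*t^2 + 12*t - 8)

κ_3 = K′′′(0) = 5/4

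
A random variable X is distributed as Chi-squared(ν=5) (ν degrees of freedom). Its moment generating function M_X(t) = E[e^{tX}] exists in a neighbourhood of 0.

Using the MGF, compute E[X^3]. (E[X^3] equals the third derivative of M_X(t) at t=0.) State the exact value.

M_X(t) = (1 - 2*t)^(-5/2)
dM/dt = -5/(8*t^3*√(1 - 2*t) - 12*t^2*√(1 - 2*t) + 6*t*√(1 - 2*t) - √(1 - 2*t))
d^2M/dt^2 = 35/(16*t^4*√(1 - 2*t) - 32*t^3*√(1 - 2*t) + 24*t^2*√(1 - 2*t) - 8*t*√(1 - 2*t) + √(1 - 2*t))
d^3M/dt^3 = -315/(32*t^5*√(1 - 2*t) - 80*t^4*√(1 - 2*t) + 80*t^3*√(1 - 2*t) - 40*t^2*√(1 - 2*t) + 10*t*√(1 - 2*t) - √(1 - 2*t))

E[X^3] = d^3M/dt^3 |_{t=0} = 315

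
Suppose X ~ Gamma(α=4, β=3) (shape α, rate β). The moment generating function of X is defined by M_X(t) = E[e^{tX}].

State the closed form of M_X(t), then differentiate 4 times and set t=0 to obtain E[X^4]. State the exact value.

E[X^4] = M^(4)(0) = 280/27

M_X(t) = 81/(3 - t)^4
M^(4)(t) = 68040/(t^8 - 24*t^7 + 252*t^6 - 1512*t^5 + 5670*t^4 - 13608*t^3 + 20412*t^2 - 17496*t + 6561)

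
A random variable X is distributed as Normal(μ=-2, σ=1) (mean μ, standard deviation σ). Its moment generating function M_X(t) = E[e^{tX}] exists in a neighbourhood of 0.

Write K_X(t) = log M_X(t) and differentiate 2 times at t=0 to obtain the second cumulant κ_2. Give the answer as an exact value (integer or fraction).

M_X(t) = e^(t^2/2 - 2*t)
K_X(t) = log M_X(t) = t^2/2 - 2*t
D^2[K](t) = 1

κ_2 = D^2[K](0) = 1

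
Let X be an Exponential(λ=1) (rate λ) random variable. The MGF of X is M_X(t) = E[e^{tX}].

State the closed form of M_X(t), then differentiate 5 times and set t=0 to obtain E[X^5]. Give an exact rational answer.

E[X^5] = M^(5)(0) = 120

M_X(t) = 1/(1 - t)
M^(5)(t) = 120/(t^6 - 6*t^5 + 15*t^4 - 20*t^3 + 15*t^2 - 6*t + 1)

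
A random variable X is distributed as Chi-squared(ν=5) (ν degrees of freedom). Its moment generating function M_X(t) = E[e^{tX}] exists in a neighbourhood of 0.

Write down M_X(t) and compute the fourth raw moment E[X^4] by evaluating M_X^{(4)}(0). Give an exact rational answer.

M_X(t) = (1 - 2*t)^(-5/2)
M^(4)(t) = 3465/(64*t^6*√(1 - 2*t) - 192*t^5*√(1 - 2*t) + 240*t^4*√(1 - 2*t) - 160*t^3*√(1 - 2*t) + 60*t^2*√(1 - 2*t) - 12*t*√(1 - 2*t) + √(1 - 2*t))

E[X^4] = M^(4)(0) = 3465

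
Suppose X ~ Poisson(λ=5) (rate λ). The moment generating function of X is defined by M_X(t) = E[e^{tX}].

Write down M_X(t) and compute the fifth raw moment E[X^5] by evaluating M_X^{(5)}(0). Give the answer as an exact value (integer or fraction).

M_X(t) = e^(5*e^(t) - 5)
M^(5)(t) = (3125*e^(5*t)*e^(5*e^(t)) + 6250*e^(4*t)*e^(5*e^(t)) + 3125*e^(3*t)*e^(5*e^(t)) + 375*e^(2*t)*e^(5*e^(t)) + 5*e^(t)*e^(5*e^(t)))*e^(-5)

E[X^5] = M^(5)(0) = 12880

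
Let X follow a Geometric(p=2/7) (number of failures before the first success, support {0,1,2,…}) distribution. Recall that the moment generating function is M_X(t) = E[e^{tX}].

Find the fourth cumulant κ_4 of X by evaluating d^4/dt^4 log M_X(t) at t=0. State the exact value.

M_X(t) = 2/(7*(1 - 5*e^(t)/7))
K_X(t) = log M_X(t) = -log(1 - 5*e^(t)/7) - log(7) + log(2)
K^(4)(t) = (875*e^(3*t) + 4900*e^(2*t) + 1715*e^(t))/(625*e^(4*t) - 3500*e^(3*t) + 7350*e^(2*t) - 6860*e^(t) + 2401)

κ_4 = K^(4)(0) = 3745/8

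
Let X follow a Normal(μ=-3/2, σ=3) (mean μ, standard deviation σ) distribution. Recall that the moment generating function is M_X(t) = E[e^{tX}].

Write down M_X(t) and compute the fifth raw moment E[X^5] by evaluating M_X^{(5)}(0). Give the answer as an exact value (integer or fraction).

E[X^5] = d^5M/dt^5 |_{t=0} = -68283/32

M_X(t) = e^(9*t^2/2 - 3*t/2)
dM/dt = 9*t*e^(-3*t/2)*e^(9*t^2/2) - 3*e^(-3*t/2)*e^(9*t^2/2)/2
d^2M/dt^2 = (324*t^2*e^(9*t^2/2) - 108*t*e^(9*t^2/2) + 45*e^(9*t^2/2))*e^(-3*t/2)/4
d^3M/dt^3 = (5832*t^3*e^(9*t^2/2) - 2916*t^2*e^(9*t^2/2) + 2430*t*e^(9*t^2/2) - 351*e^(9*t^2/2))*e^(-3*t/2)/8
d^4M/dt^4 = (104976*t^4*e^(9*t^2/2) - 69984*t^3*e^(9*t^2/2) + 87480*t^2*e^(9*t^2/2) - 25272*t*e^(9*t^2/2) + 5913*e^(9*t^2/2))*e^(-3*t/2)/16
d^5M/dt^5 = (1889568*t^5*e^(9*t^2/2) - 1574640*t^4*e^(9*t^2/2) + 2624400*t^3*e^(9*t^2/2) - 1137240*t^2*e^(9*t^2/2) + 532170*t*e^(9*t^2/2) - 68283*e^(9*t^2/2))*e^(-3*t/2)/32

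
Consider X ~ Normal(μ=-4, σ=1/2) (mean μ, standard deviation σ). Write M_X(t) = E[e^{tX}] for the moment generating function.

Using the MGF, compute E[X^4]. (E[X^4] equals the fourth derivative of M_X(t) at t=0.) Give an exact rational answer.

E[X^4] = d^4M/dt^4 |_{t=0} = 4483/16

M_X(t) = e^(t^2/8 - 4*t)
dM/dt = t*e^(-4*t)*e^(t^2/8)/4 - 4*e^(-4*t)*e^(t^2/8)
d^2M/dt^2 = (t^2*e^(t^2/8) - 32*t*e^(t^2/8) + 260*e^(t^2/8))*e^(-4*t)/16
d^3M/dt^3 = (t^3*e^(t^2/8) - 48*t^2*e^(t^2/8) + 780*t*e^(t^2/8) - 4288*e^(t^2/8))*e^(-4*t)/64
d^4M/dt^4 = (t^4*e^(t^2/8) - 64*t^3*e^(t^2/8) + 1560*t^2*e^(t^2/8) - 17152*t*e^(t^2/8) + 71728*e^(t^2/8))*e^(-4*t)/256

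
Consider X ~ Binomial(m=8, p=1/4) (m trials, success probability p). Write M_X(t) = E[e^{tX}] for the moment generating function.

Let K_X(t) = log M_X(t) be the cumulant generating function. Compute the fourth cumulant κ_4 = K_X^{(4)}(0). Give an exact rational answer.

κ_4 = K′′′′(0) = -3/16

M_X(t) = (e^(t)/4 + 3/4)^8
K_X(t) = log M_X(t) = 8*log(e^(t)/4 + 3/4)
K′(t) = 8*e^(t)/(e^(t) + 3)
K′′(t) = 24*e^(t)/(e^(2*t) + 6*e^(t) + 9)
K′′′(t) = (-24*e^(2*t) + 72*e^(t))/(e^(3*t) + 9*e^(2*t) + 27*e^(t) + 27)
K′′′′(t) = (24*e^(3*t) - 288*e^(2*t) + 216*e^(t))/(e^(4*t) + 12*e^(3*t) + 54*e^(2*t) + 108*e^(t) + 81)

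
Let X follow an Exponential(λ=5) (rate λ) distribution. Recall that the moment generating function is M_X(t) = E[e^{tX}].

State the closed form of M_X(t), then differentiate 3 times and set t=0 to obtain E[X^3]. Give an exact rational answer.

E[X^3] = M′′′(0) = 6/125

M_X(t) = 5/(5 - t)
M′(t) = 5/(t^2 - 10*t + 25)
M′′(t) = -10/(t^3 - 15*t^2 + 75*t - 125)
M′′′(t) = 30/(t^4 - 20*t^3 + 150*t^2 - 500*t + 625)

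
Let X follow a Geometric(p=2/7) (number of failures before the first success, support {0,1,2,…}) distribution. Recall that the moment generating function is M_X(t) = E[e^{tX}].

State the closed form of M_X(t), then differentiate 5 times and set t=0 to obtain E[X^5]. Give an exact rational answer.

M_X(t) = 2/(7*(1 - 5*e^(t)/7))

E[X^5] = M^(5)(0) = 47255/2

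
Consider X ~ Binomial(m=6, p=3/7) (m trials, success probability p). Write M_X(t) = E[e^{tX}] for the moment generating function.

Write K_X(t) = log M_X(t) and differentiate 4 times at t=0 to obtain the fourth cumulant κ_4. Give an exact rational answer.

M_X(t) = (3*e^(t)/7 + 4/7)^6
K_X(t) = log M_X(t) = 6*log(3*e^(t)/7 + 4/7)
D^4[K](t) = (648*e^(3*t) - 3456*e^(2*t) + 1152*e^(t))/(81*e^(4*t) + 432*e^(3*t) + 864*e^(2*t) + 768*e^(t) + 256)

κ_4 = D^4[K](0) = -1656/2401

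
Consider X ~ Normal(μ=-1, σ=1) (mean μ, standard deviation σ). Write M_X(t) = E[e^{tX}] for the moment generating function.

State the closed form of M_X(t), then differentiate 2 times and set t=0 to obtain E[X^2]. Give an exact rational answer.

M_X(t) = e^(t^2/2 - t)
dM/dt = t*e^(-t)*e^(t^2/2) - e^(-t)*e^(t^2/2)
d^2M/dt^2 = (t^2*e^(t^2/2) - 2*t*e^(t^2/2) + 2*e^(t^2/2))*e^(-t)

E[X^2] = d^2M/dt^2 |_{t=0} = 2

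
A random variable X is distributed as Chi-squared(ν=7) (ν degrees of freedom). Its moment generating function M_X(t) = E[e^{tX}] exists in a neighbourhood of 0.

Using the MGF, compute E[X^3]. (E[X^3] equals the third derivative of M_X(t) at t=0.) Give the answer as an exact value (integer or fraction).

E[X^3] = D^3[M](0) = 693

M_X(t) = (1 - 2*t)^(-7/2)
D^3[M](t) = 693/(64*t^6*√(1 - 2*t) - 192*t^5*√(1 - 2*t) + 240*t^4*√(1 - 2*t) - 160*t^3*√(1 - 2*t) + 60*t^2*√(1 - 2*t) - 12*t*√(1 - 2*t) + √(1 - 2*t))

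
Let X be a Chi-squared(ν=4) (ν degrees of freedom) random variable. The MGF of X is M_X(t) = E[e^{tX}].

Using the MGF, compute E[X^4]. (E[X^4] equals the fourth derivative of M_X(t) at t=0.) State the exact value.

E[X^4] = M^(4)(0) = 1920

M_X(t) = (1 - 2*t)^(-2)
M^(4)(t) = 1920/(64*t^6 - 192*t^5 + 240*t^4 - 160*t^3 + 60*t^2 - 12*t + 1)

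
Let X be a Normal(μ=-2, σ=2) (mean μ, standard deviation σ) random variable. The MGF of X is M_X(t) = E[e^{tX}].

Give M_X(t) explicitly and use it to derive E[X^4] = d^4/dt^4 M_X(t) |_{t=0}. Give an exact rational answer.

M_X(t) = e^(2*t^2 - 2*t)
dM/dt = 4*t*e^(-2*t)*e^(2*t^2) - 2*e^(-2*t)*e^(2*t^2)
d^2M/dt^2 = (16*t^2*e^(2*t^2) - 16*t*e^(2*t^2) + 8*e^(2*t^2))*e^(-2*t)
d^3M/dt^3 = (64*t^3*e^(2*t^2) - 96*t^2*e^(2*t^2) + 96*t*e^(2*t^2) - 32*e^(2*t^2))*e^(-2*t)
d^4M/dt^4 = (256*t^4*e^(2*t^2) - 512*t^3*e^(2*t^2) + 768*t^2*e^(2*t^2) - 512*t*e^(2*t^2) + 160*e^(2*t^2))*e^(-2*t)

E[X^4] = d^4M/dt^4 |_{t=0} = 160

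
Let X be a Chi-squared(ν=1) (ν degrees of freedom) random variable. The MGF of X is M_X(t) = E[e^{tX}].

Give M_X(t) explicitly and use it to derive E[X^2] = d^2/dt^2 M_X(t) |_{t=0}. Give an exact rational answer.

M_X(t) = 1/√(1 - 2*t)
M′(t) = -1/(2*t*√(1 - 2*t) - √(1 - 2*t))
M′′(t) = 3/(4*t^2*√(1 - 2*t) - 4*t*√(1 - 2*t) + √(1 - 2*t))

E[X^2] = M′′(0) = 3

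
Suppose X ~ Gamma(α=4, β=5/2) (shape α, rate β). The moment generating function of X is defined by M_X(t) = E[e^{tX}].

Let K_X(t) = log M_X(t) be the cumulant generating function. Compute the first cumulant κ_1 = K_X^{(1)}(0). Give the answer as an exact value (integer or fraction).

κ_1 = dK/dt |_{t=0} = 8/5

M_X(t) = 625/(16*(5/2 - t)^4)
K_X(t) = log M_X(t) = -4*log(5/2 - t) - 4*log(2) + 4*log(5)
dK/dt = -8/(2*t - 5)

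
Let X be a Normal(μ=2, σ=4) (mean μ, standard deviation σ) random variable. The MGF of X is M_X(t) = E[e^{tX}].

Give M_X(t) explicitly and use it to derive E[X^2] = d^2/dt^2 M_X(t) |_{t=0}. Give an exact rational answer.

E[X^2] = d^2M/dt^2 |_{t=0} = 20

M_X(t) = e^(8*t^2 + 2*t)
dM/dt = 16*t*e^(2*t)*e^(8*t^2) + 2*e^(2*t)*e^(8*t^2)
d^2M/dt^2 = 256*t^2*e^(2*t)*e^(8*t^2) + 64*t*e^(2*t)*e^(8*t^2) + 20*e^(2*t)*e^(8*t^2)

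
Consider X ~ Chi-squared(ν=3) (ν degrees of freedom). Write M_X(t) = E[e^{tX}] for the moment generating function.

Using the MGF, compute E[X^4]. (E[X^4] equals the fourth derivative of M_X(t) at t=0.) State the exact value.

M_X(t) = (1 - 2*t)^(-3/2)
dM/dt = 3/(4*t^2*√(1 - 2*t) - 4*t*√(1 - 2*t) + √(1 - 2*t))
d^2M/dt^2 = -15/(8*t^3*√(1 - 2*t) - 12*t^2*√(1 - 2*t) + 6*t*√(1 - 2*t) - √(1 - 2*t))
d^3M/dt^3 = 105/(16*t^4*√(1 - 2*t) - 32*t^3*√(1 - 2*t) + 24*t^2*√(1 - 2*t) - 8*t*√(1 - 2*t) + √(1 - 2*t))
d^4M/dt^4 = -945/(32*t^5*√(1 - 2*t) - 80*t^4*√(1 - 2*t) + 80*t^3*√(1 - 2*t) - 40*t^2*√(1 - 2*t) + 10*t*√(1 - 2*t) - √(1 - 2*t))

E[X^4] = d^4M/dt^4 |_{t=0} = 945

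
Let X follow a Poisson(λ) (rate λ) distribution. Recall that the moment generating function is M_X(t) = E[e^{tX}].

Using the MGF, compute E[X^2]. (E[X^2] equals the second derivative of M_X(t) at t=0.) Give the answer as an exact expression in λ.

E[X^2] = M′′(0) = λ*(λ + 1)

M_X(t) = e^(λ*(e^(t) - 1))
M′(t) = λ*e^(-λ)*e^(t)*e^(λ*e^(t))
M′′(t) = (λ^2*e^(2*t)*e^(λ*e^(t)) + λ*e^(t)*e^(λ*e^(t)))*e^(-λ)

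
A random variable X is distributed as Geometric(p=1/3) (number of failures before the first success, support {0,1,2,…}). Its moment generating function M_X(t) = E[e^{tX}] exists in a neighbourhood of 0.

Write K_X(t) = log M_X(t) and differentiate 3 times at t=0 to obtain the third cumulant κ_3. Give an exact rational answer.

M_X(t) = 1/(3*(1 - 2*e^(t)/3))
K_X(t) = log M_X(t) = -log(1 - 2*e^(t)/3) - log(3)
D^3[K](t) = (-12*e^(2*t) - 18*e^(t))/(8*e^(3*t) - 36*e^(2*t) + 54*e^(t) - 27)

κ_3 = D^3[K](0) = 30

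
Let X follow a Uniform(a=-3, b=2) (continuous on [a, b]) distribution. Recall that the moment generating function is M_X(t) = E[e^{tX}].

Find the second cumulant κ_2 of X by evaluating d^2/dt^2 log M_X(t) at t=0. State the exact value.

M_X(t) = (e^(2*t) - e^(-3*t))/(5*t)
K_X(t) = log M_X(t) = -log(t) + log(e^(2*t) - e^(-3*t)) - log(5)
D^2[K](t) = (-25*t^2*e^(5*t) + e^(10*t) - 2*e^(5*t) + 1)/(t^2*e^(10*t) - 2*t^2*e^(5*t) + t^2)

κ_2 = D^2[K](0) = 25/12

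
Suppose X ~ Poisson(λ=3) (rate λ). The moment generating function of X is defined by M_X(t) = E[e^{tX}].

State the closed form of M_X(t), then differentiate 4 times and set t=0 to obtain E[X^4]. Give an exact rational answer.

M_X(t) = e^(3*e^(t) - 3)
D^4[M](t) = (81*e^(4*t)*e^(3*e^(t)) + 162*e^(3*t)*e^(3*e^(t)) + 63*e^(2*t)*e^(3*e^(t)) + 3*e^(t)*e^(3*e^(t)))*e^(-3)

E[X^4] = D^4[M](0) = 309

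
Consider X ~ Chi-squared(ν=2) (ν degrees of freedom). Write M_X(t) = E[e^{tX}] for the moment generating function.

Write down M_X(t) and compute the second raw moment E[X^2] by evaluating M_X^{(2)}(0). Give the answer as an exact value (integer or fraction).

M_X(t) = 1/(1 - 2*t)
M^(2)(t) = -8/(8*t^3 - 12*t^2 + 6*t - 1)

E[X^2] = M^(2)(0) = 8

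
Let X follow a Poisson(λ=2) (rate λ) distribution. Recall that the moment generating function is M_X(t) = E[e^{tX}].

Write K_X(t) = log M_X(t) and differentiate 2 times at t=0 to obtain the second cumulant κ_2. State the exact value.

κ_2 = D^2[K](0) = 2

M_X(t) = e^(2*e^(t) - 2)
K_X(t) = log M_X(t) = 2*e^(t) - 2
D^2[K](t) = 2*e^(t)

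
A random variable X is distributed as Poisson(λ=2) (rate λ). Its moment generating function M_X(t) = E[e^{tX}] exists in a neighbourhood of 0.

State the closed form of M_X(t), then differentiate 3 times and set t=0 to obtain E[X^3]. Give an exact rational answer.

M_X(t) = e^(2*e^(t) - 2)
D^3[M](t) = (8*e^(3*t)*e^(2*e^(t)) + 12*e^(2*t)*e^(2*e^(t)) + 2*e^(t)*e^(2*e^(t)))*e^(-2)

E[X^3] = D^3[M](0) = 22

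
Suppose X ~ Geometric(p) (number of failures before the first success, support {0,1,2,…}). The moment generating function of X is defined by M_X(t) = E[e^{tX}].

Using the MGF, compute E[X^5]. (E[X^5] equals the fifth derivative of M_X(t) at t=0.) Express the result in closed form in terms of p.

M_X(t) = p/(-(1 - p)*e^(t) + 1)
dM/dt = (-p^2*e^(t) + p*e^(t))/(p^2*e^(2*t) - 2*p*e^(2*t) + 2*p*e^(t) + e^(2*t) - 2*e^(t) + 1)

E[X^5] = d^5M/dt^5 |_{t=0} = -1 + 31/p - 180/p^2 + 390/p^3 - 360/p^4 + 120/p^5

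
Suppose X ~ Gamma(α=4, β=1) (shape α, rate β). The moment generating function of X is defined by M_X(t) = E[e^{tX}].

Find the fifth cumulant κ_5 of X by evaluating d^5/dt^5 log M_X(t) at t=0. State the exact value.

M_X(t) = (1 - t)^(-4)
K_X(t) = log M_X(t) = -4*log(1 - t)
dK/dt = -4/(t - 1)
d^2K/dt^2 = 4/(t^2 - 2*t + 1)
d^3K/dt^3 = -8/(t^3 - 3*t^2 + 3*t - 1)
d^4K/dt^4 = 24/(t^4 - 4*t^3 + 6*t^2 - 4*t + 1)
d^5K/dt^5 = -96/(t^5 - 5*t^4 + 10*t^3 - 10*t^2 + 5*t - 1)

κ_5 = d^5K/dt^5 |_{t=0} = 96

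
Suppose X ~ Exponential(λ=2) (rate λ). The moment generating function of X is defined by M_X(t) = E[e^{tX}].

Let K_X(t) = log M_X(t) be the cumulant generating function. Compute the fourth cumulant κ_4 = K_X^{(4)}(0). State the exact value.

κ_4 = K^(4)(0) = 3/8

M_X(t) = 2/(2 - t)
K_X(t) = log M_X(t) = -log(2 - t) + log(2)
K^(4)(t) = 6/(t^4 - 8*t^3 + 24*t^2 - 32*t + 16)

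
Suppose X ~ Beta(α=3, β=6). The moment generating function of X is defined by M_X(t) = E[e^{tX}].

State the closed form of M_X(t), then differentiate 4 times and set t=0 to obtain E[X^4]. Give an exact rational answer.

M_X(t) = ₁F₁(3; 9; t)
M′(t) = ₁F₁(4; 10; t)/3
M′′(t) = 2*₁F₁(5; 11; t)/15
M′′′(t) = 2*₁F₁(6; 12; t)/33
M′′′′(t) = ₁F₁(7; 13; t)/33

E[X^4] = M′′′′(0) = 1/33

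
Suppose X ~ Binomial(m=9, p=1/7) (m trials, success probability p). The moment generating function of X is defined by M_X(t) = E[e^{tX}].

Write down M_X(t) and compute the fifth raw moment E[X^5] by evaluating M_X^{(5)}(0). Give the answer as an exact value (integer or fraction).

E[X^5] = D^5[M](0) = 176607/2401

M_X(t) = (e^(t)/7 + 6/7)^9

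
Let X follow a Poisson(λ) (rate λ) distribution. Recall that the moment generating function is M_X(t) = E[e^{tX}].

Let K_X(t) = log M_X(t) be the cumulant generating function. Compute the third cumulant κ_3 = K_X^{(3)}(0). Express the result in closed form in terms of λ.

κ_3 = K^(3)(0) = λ

M_X(t) = e^(λ*(e^(t) - 1))
K_X(t) = log M_X(t) = λ*(e^(t) - 1)
K^(3)(t) = λ*e^(t)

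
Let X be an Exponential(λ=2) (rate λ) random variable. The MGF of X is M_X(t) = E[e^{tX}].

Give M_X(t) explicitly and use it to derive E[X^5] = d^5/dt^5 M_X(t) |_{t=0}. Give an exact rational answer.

E[X^5] = M′′′′′(0) = 15/4

M_X(t) = 2/(2 - t)
M′(t) = 2/(t^2 - 4*t + 4)
M′′(t) = -4/(t^3 - 6*t^2 + 12*t - 8)
M′′′(t) = 12/(t^4 - 8*t^3 + 24*t^2 - 32*t + 16)
M′′′′(t) = -48/(t^5 - 10*t^4 + 40*t^3 - 80*t^2 + 80*t - 32)
M′′′′′(t) = 240/(t^6 - 12*t^5 + 60*t^4 - 160*t^3 + 240*t^2 - 192*t + 64)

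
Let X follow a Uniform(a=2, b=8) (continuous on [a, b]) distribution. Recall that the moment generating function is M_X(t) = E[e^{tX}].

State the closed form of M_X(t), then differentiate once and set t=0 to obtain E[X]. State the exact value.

E[X] = dM/dt |_{t=0} = 5

M_X(t) = (e^(8*t) - e^(2*t))/(6*t)
dM/dt = (8*t*e^(8*t) - 2*t*e^(2*t) - e^(8*t) + e^(2*t))/(6*t^2)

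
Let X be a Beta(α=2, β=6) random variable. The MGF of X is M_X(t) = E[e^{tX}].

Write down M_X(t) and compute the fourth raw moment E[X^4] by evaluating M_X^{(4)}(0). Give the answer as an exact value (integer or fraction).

M_X(t) = ₁F₁(2; 8; t)
dM/dt = ₁F₁(3; 9; t)/4
d^2M/dt^2 = ₁F₁(4; 10; t)/12
d^3M/dt^3 = ₁F₁(5; 11; t)/30
d^4M/dt^4 = ₁F₁(6; 12; t)/66

E[X^4] = d^4M/dt^4 |_{t=0} = 1/66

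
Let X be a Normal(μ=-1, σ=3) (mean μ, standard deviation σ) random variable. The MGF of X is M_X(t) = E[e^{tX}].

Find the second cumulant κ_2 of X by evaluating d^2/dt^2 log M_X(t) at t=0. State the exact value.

M_X(t) = e^(9*t^2/2 - t)
K_X(t) = log M_X(t) = 9*t^2/2 - t
D^2[K](t) = 9

κ_2 = D^2[K](0) = 9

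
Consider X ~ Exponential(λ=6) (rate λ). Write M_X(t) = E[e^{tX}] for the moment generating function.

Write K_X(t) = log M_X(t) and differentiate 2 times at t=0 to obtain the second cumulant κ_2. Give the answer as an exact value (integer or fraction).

κ_2 = D^2[K](0) = 1/36

M_X(t) = 6/(6 - t)
K_X(t) = log M_X(t) = -log(6 - t) + log(6)
D^2[K](t) = 1/(t^2 - 12*t + 36)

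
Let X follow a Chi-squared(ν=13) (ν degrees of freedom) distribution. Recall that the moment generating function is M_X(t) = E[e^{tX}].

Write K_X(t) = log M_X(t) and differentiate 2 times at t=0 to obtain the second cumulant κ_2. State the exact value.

M_X(t) = (1 - 2*t)^(-13/2)
K_X(t) = log M_X(t) = -13*log(1 - 2*t)/2
D^2[K](t) = 26/(4*t^2 - 4*t + 1)

κ_2 = D^2[K](0) = 26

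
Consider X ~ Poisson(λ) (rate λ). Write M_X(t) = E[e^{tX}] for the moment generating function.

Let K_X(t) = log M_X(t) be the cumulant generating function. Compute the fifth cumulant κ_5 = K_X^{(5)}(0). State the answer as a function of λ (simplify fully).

M_X(t) = e^(λ*(e^(t) - 1))
K_X(t) = log M_X(t) = λ*(e^(t) - 1)
K^(5)(t) = λ*e^(t)

κ_5 = K^(5)(0) = λ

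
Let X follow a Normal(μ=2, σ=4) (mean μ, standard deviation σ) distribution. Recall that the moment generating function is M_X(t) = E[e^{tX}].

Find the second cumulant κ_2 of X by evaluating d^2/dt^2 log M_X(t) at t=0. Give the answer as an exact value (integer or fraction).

M_X(t) = e^(8*t^2 + 2*t)
K_X(t) = log M_X(t) = 8*t^2 + 2*t
dK/dt = 16*t + 2
d^2K/dt^2 = 16

κ_2 = d^2K/dt^2 |_{t=0} = 16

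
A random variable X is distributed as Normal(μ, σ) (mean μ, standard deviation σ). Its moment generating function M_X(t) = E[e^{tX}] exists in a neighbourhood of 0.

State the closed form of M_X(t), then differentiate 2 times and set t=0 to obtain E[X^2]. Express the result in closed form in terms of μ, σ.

M_X(t) = e^(μ*t + σ^2*t^2/2)
M′(t) = μ*e^(μ*t)*e^(σ^2*t^2/2) + σ^2*t*e^(μ*t)*e^(σ^2*t^2/2)
M′′(t) = μ^2*e^(μ*t)*e^(σ^2*t^2/2) + 2*μ*σ^2*t*e^(μ*t)*e^(σ^2*t^2/2) + σ^4*t^2*e^(μ*t)*e^(σ^2*t^2/2) + σ^2*e^(μ*t)*e^(σ^2*t^2/2)

E[X^2] = M′′(0) = μ^2 + σ^2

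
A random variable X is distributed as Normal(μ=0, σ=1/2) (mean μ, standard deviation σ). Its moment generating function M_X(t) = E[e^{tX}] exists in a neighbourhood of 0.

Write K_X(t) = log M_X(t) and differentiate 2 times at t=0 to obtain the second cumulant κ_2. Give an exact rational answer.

κ_2 = K^(2)(0) = 1/4

M_X(t) = e^(t^2/8)
K_X(t) = log M_X(t) = t^2/8
K^(2)(t) = 1/4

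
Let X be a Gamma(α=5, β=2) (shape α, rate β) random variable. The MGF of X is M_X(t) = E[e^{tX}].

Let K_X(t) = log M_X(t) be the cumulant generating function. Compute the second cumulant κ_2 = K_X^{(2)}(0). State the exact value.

κ_2 = K^(2)(0) = 5/4

M_X(t) = 32/(2 - t)^5
K_X(t) = log M_X(t) = -5*log(2 - t) + 5*log(2)
K^(2)(t) = 5/(t^2 - 4*t + 4)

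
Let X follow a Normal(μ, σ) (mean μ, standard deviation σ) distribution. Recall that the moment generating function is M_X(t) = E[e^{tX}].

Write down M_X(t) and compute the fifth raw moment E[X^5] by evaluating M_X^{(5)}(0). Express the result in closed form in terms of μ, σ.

M_X(t) = e^(μ*t + σ^2*t^2/2)
dM/dt = μ*e^(μ*t)*e^(σ^2*t^2/2) + σ^2*t*e^(μ*t)*e^(σ^2*t^2/2)
d^2M/dt^2 = μ^2*e^(μ*t)*e^(σ^2*t^2/2) + 2*μ*σ^2*t*e^(μ*t)*e^(σ^2*t^2/2) + σ^4*t^2*e^(μ*t)*e^(σ^2*t^2/2) + σ^2*e^(μ*t)*e^(σ^2*t^2/2)

E[X^5] = d^5M/dt^5 |_{t=0} = μ*(μ^4 + 10*μ^2*σ^2 + 15*σ^4)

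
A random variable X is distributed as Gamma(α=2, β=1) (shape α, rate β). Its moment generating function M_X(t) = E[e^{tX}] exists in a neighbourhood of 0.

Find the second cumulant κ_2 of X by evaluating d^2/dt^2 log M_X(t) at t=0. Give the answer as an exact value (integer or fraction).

M_X(t) = (1 - t)^(-2)
K_X(t) = log M_X(t) = -2*log(1 - t)
dK/dt = -2/(t - 1)
d^2K/dt^2 = 2/(t^2 - 2*t + 1)

κ_2 = d^2K/dt^2 |_{t=0} = 2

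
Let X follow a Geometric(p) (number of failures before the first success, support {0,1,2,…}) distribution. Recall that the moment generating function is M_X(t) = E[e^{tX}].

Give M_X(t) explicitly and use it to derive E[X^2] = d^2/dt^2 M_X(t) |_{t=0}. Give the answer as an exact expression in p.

E[X^2] = M^(2)(0) = 1 - 3/p + 2/p^2

M_X(t) = p/(-(1 - p)*e^(t) + 1)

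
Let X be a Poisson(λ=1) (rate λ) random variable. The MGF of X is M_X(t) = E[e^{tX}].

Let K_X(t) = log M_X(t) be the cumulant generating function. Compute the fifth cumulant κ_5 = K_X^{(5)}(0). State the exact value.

κ_5 = K′′′′′(0) = 1

M_X(t) = e^(e^(t) - 1)
K_X(t) = log M_X(t) = e^(t) - 1
K′(t) = e^(t)
K′′(t) = e^(t)
K′′′(t) = e^(t)
K′′′′(t) = e^(t)
K′′′′′(t) = e^(t)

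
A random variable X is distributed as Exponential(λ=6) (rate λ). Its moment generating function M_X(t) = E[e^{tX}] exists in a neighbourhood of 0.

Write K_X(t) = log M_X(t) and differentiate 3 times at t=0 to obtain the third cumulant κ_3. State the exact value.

κ_3 = D^3[K](0) = 1/108

M_X(t) = 6/(6 - t)
K_X(t) = log M_X(t) = -log(6 - t) + log(6)
D^3[K](t) = -2/(t^3 - 18*t^2 + 108*t - 216)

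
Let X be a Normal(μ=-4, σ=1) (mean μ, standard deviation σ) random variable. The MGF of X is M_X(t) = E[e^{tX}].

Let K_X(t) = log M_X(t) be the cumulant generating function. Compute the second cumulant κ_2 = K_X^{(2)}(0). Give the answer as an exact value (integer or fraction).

M_X(t) = e^(t^2/2 - 4*t)
K_X(t) = log M_X(t) = t^2/2 - 4*t
dK/dt = t - 4
d^2K/dt^2 = 1

κ_2 = d^2K/dt^2 |_{t=0} = 1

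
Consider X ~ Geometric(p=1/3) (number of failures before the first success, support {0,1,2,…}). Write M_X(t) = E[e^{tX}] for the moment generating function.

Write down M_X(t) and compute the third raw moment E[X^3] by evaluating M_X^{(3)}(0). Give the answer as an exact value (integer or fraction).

E[X^3] = d^3M/dt^3 |_{t=0} = 74

M_X(t) = 1/(3*(1 - 2*e^(t)/3))
dM/dt = 2*e^(t)/(4*e^(2*t) - 12*e^(t) + 9)
d^2M/dt^2 = (-4*e^(2*t) - 6*e^(t))/(8*e^(3*t) - 36*e^(2*t) + 54*e^(t) - 27)
d^3M/dt^3 = (8*e^(3*t) + 48*e^(2*t) + 18*e^(t))/(16*e^(4*t) - 96*e^(3*t) + 216*e^(2*t) - 216*e^(t) + 81)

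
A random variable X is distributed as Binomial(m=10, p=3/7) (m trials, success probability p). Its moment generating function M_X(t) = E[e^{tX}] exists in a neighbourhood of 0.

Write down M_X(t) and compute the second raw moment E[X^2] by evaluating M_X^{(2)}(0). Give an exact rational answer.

M_X(t) = (3*e^(t)/7 + 4/7)^10

E[X^2] = d^2M/dt^2 |_{t=0} = 1020/49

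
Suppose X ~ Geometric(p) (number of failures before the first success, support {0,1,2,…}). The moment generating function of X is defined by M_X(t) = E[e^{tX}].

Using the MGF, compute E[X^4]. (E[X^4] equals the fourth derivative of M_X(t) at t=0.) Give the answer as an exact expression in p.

E[X^4] = d^4M/dt^4 |_{t=0} = 1 - 15/p + 50/p^2 - 60/p^3 + 24/p^4

M_X(t) = p/(-(1 - p)*e^(t) + 1)
dM/dt = (-p^2*e^(t) + p*e^(t))/(p^2*e^(2*t) - 2*p*e^(2*t) + 2*p*e^(t) + e^(2*t) - 2*e^(t) + 1)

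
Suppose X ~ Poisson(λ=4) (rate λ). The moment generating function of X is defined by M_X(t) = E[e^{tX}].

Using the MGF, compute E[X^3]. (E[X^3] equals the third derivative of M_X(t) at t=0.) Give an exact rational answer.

E[X^3] = D^3[M](0) = 116

M_X(t) = e^(4*e^(t) - 4)
D^3[M](t) = (64*e^(3*t)*e^(4*e^(t)) + 48*e^(2*t)*e^(4*e^(t)) + 4*e^(t)*e^(4*e^(t)))*e^(-4)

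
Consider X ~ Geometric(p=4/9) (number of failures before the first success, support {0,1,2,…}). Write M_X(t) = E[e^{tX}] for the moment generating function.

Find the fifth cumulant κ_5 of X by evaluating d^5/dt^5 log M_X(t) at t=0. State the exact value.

M_X(t) = 4/(9*(1 - 5*e^(t)/9))
K_X(t) = log M_X(t) = -log(1 - 5*e^(t)/9) - 2*log(3) + 2*log(2)
dK/dt = -5*e^(t)/(5*e^(t) - 9)
d^2K/dt^2 = 45*e^(t)/(25*e^(2*t) - 90*e^(t) + 81)
d^3K/dt^3 = (-225*e^(2*t) - 405*e^(t))/(125*e^(3*t) - 675*e^(2*t) + 1215*e^(t) - 729)
d^4K/dt^4 = (1125*e^(3*t) + 8100*e^(2*t) + 3645*e^(t))/(625*e^(4*t) - 4500*e^(3*t) + 12150*e^(2*t) - 14580*e^(t) + 6561)
d^5K/dt^5 = (-5625*e^(4*t) - 111375*e^(3*t) - 200475*e^(2*t) - 32805*e^(t))/(3125*e^(5*t) - 28125*e^(4*t) + 101250*e^(3*t) - 182250*e^(2*t) + 164025*e^(t) - 59049)

κ_5 = d^5K/dt^5 |_{t=0} = 43785/128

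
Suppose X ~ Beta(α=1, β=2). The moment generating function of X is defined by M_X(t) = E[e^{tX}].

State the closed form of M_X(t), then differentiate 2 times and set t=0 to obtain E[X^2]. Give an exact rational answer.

M_X(t) = ₁F₁(1; 3; t)
dM/dt = ₁F₁(2; 4; t)/3
d^2M/dt^2 = ₁F₁(3; 5; t)/6

E[X^2] = d^2M/dt^2 |_{t=0} = 1/6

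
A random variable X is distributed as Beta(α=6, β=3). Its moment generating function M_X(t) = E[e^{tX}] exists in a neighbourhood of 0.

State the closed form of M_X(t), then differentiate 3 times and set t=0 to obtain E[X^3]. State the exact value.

E[X^3] = M^(3)(0) = 56/165

M_X(t) = ₁F₁(6; 9; t)
M^(3)(t) = 56*₁F₁(9; 12; t)/165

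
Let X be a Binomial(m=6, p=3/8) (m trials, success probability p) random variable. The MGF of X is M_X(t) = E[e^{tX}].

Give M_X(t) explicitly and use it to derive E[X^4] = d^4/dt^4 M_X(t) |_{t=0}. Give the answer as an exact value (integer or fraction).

E[X^4] = d^4M/dt^4 |_{t=0} = 39357/512

M_X(t) = (3*e^(t)/8 + 5/8)^6
dM/dt = 2187*e^(6*t)/131072 + 18225*e^(5*t)/131072 + 30375*e^(4*t)/65536 + 50625*e^(3*t)/65536 + 84375*e^(2*t)/131072 + 28125*e^(t)/131072
d^2M/dt^2 = 6561*e^(6*t)/65536 + 91125*e^(5*t)/131072 + 30375*e^(4*t)/16384 + 151875*e^(3*t)/65536 + 84375*e^(2*t)/65536 + 28125*e^(t)/131072
d^3M/dt^3 = 19683*e^(6*t)/32768 + 455625*e^(5*t)/131072 + 30375*e^(4*t)/4096 + 455625*e^(3*t)/65536 + 84375*e^(2*t)/32768 + 28125*e^(t)/131072
d^4M/dt^4 = 59049*e^(6*t)/16384 + 2278125*e^(5*t)/131072 + 30375*e^(4*t)/1024 + 1366875*e^(3*t)/65536 + 84375*e^(2*t)/16384 + 28125*e^(t)/131072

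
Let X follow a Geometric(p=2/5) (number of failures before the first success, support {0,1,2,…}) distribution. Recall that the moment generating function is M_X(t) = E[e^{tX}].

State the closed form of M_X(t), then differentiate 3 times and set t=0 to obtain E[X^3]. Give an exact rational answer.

E[X^3] = M^(3)(0) = 141/4

M_X(t) = 2/(5*(1 - 3*e^(t)/5))
M^(3)(t) = (54*e^(3*t) + 360*e^(2*t) + 150*e^(t))/(81*e^(4*t) - 540*e^(3*t) + 1350*e^(2*t) - 1500*e^(t) + 625)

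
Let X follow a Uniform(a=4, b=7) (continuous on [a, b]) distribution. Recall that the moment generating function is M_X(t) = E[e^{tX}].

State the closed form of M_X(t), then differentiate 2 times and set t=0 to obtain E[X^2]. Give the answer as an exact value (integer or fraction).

M_X(t) = (e^(7*t) - e^(4*t))/(3*t)
M′(t) = (7*t*e^(7*t) - 4*t*e^(4*t) - e^(7*t) + e^(4*t))/(3*t^2)
M′′(t) = (49*t^2*e^(7*t) - 16*t^2*e^(4*t) - 14*t*e^(7*t) + 8*t*e^(4*t) + 2*e^(7*t) - 2*e^(4*t))/(3*t^3)

E[X^2] = M′′(0) = 31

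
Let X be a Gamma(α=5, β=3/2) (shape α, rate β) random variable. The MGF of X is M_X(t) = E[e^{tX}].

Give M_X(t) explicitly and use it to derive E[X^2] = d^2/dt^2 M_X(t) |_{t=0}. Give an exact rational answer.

M_X(t) = 243/(32*(3/2 - t)^5)
D^2[M](t) = -29160/(128*t^7 - 1344*t^6 + 6048*t^5 - 15120*t^4 + 22680*t^3 - 20412*t^2 + 10206*t - 2187)

E[X^2] = D^2[M](0) = 40/3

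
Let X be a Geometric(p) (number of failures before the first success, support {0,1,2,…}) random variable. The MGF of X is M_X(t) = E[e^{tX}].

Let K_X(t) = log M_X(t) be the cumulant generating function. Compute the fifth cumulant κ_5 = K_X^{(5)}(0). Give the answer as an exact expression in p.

κ_5 = K′′′′′(0) = (p^4 - 15*p^3 + 50*p^2 - 60*p + 24)/p^5

M_X(t) = p/(-(1 - p)*e^(t) + 1)
K_X(t) = log M_X(t) = log(p) - log(-(1 - p)*e^(t) + 1)
K′(t) = (-p*e^(t) + e^(t))/(p*e^(t) - e^(t) + 1)
K′′(t) = (-p*e^(t) + e^(t))/(p^2*e^(2*t) - 2*p*e^(2*t) + 2*p*e^(t) + e^(2*t) - 2*e^(t) + 1)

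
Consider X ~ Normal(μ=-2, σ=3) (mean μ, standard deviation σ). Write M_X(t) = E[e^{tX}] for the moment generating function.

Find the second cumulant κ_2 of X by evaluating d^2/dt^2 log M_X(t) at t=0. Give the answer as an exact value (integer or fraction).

M_X(t) = e^(9*t^2/2 - 2*t)
K_X(t) = log M_X(t) = 9*t^2/2 - 2*t
dK/dt = 9*t - 2
d^2K/dt^2 = 9

κ_2 = d^2K/dt^2 |_{t=0} = 9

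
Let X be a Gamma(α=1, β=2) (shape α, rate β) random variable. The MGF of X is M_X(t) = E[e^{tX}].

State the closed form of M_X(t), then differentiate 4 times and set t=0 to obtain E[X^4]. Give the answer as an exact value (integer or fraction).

M_X(t) = 2/(2 - t)
dM/dt = 2/(t^2 - 4*t + 4)
d^2M/dt^2 = -4/(t^3 - 6*t^2 + 12*t - 8)
d^3M/dt^3 = 12/(t^4 - 8*t^3 + 24*t^2 - 32*t + 16)
d^4M/dt^4 = -48/(t^5 - 10*t^4 + 40*t^3 - 80*t^2 + 80*t - 32)

E[X^4] = d^4M/dt^4 |_{t=0} = 3/2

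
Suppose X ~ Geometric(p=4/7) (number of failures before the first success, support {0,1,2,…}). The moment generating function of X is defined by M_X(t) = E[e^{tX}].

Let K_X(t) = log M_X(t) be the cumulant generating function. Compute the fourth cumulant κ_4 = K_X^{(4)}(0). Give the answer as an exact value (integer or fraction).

M_X(t) = 4/(7*(1 - 3*e^(t)/7))
K_X(t) = log M_X(t) = -log(1 - 3*e^(t)/7) - log(7) + 2*log(2)
K′(t) = -3*e^(t)/(3*e^(t) - 7)
K′′(t) = 21*e^(t)/(9*e^(2*t) - 42*e^(t) + 49)
K′′′(t) = (-63*e^(2*t) - 147*e^(t))/(27*e^(3*t) - 189*e^(2*t) + 441*e^(t) - 343)
K′′′′(t) = (189*e^(3*t) + 1764*e^(2*t) + 1029*e^(t))/(81*e^(4*t) - 756*e^(3*t) + 2646*e^(2*t) - 4116*e^(t) + 2401)

κ_4 = K′′′′(0) = 1491/128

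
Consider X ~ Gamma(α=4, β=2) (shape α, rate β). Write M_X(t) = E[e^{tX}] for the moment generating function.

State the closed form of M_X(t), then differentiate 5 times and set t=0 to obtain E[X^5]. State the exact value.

E[X^5] = D^5[M](0) = 210

M_X(t) = 16/(2 - t)^4
D^5[M](t) = -107520/(t^9 - 18*t^8 + 144*t^7 - 672*t^6 + 2016*t^5 - 4032*t^4 + 5376*t^3 - 4608*t^2 + 2304*t - 512)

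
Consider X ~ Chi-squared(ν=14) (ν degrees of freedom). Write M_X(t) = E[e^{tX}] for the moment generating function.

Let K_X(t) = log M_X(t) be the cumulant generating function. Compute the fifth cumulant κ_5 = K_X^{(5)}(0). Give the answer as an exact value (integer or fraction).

M_X(t) = (1 - 2*t)^(-7)
K_X(t) = log M_X(t) = -7*log(1 - 2*t)
D^5[K](t) = -5376/(32*t^5 - 80*t^4 + 80*t^3 - 40*t^2 + 10*t - 1)

κ_5 = D^5[K](0) = 5376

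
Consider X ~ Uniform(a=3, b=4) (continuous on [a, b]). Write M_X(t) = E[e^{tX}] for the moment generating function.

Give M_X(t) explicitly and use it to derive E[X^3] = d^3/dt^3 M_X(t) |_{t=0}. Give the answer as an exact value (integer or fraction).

E[X^3] = D^3[M](0) = 175/4

M_X(t) = (e^(4*t) - e^(3*t))/t
D^3[M](t) = (64*t^3*e^(4*t) - 27*t^3*e^(3*t) - 48*t^2*e^(4*t) + 27*t^2*e^(3*t) + 24*t*e^(4*t) - 18*t*e^(3*t) - 6*e^(4*t) + 6*e^(3*t))/t^4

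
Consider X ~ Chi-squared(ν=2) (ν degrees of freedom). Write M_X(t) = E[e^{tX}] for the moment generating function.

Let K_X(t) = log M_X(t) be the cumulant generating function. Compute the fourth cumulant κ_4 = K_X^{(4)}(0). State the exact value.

M_X(t) = 1/(1 - 2*t)
K_X(t) = log M_X(t) = -log(1 - 2*t)
K′(t) = -2/(2*t - 1)
K′′(t) = 4/(4*t^2 - 4*t + 1)
K′′′(t) = -16/(8*t^3 - 12*t^2 + 6*t - 1)
K′′′′(t) = 96/(16*t^4 - 32*t^3 + 24*t^2 - 8*t + 1)

κ_4 = K′′′′(0) = 96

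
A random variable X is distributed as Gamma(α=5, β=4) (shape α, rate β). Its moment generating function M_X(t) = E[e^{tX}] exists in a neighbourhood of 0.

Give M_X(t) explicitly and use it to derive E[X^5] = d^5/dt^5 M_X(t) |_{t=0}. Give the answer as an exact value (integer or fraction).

E[X^5] = M′′′′′(0) = 945/64

M_X(t) = 1024/(4 - t)^5
M′(t) = 5120/(t^6 - 24*t^5 + 240*t^4 - 1280*t^3 + 3840*t^2 - 6144*t + 4096)
M′′(t) = -30720/(t^7 - 28*t^6 + 336*t^5 - 2240*t^4 + 8960*t^3 - 21504*t^2 + 28672*t - 16384)
M′′′(t) = 215040/(t^8 - 32*t^7 + 448*t^6 - 3584*t^5 + 17920*t^4 - 57344*t^3 + 114688*t^2 - 131072*t + 65536)
M′′′′(t) = -1720320/(t^9 - 36*t^8 + 576*t^7 - 5376*t^6 + 32256*t^5 - 129024*t^4 + 344064*t^3 - 589824*t^2 + 589824*t - 262144)
M′′′′′(t) = 15482880/(t^10 - 40*t^9 + 720*t^8 - 7680*t^7 + 53760*t^6 - 258048*t^5 + 860160*t^4 - 1966080*t^3 + 2949120*t^2 - 2621440*t + 1048576)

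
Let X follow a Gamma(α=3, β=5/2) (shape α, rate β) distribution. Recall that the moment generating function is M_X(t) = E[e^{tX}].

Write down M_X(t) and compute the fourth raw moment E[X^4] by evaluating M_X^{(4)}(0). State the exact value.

M_X(t) = 125/(8*(5/2 - t)^3)
D^4[M](t) = -720000/(128*t^7 - 2240*t^6 + 16800*t^5 - 70000*t^4 + 175000*t^3 - 262500*t^2 + 218750*t - 78125)

E[X^4] = D^4[M](0) = 1152/125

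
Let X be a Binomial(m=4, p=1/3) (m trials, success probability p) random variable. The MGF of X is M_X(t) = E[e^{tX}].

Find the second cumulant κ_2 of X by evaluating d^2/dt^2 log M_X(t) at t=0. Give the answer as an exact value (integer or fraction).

M_X(t) = (e^(t)/3 + 2/3)^4
K_X(t) = log M_X(t) = 4*log(e^(t)/3 + 2/3)
K′(t) = 4*e^(t)/(e^(t) + 2)
K′′(t) = 8*e^(t)/(e^(2*t) + 4*e^(t) + 4)

κ_2 = K′′(0) = 8/9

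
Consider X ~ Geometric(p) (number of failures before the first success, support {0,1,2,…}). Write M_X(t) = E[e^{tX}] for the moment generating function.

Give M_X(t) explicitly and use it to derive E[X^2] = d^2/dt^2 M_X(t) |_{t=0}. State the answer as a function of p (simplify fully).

M_X(t) = p/(-(1 - p)*e^(t) + 1)
dM/dt = (-p^2*e^(t) + p*e^(t))/(p^2*e^(2*t) - 2*p*e^(2*t) + 2*p*e^(t) + e^(2*t) - 2*e^(t) + 1)

E[X^2] = d^2M/dt^2 |_{t=0} = 1 - 3/p + 2/p^2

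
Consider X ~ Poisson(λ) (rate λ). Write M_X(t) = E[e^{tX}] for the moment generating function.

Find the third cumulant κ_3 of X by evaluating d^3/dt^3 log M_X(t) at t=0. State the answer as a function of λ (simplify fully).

M_X(t) = e^(λ*(e^(t) - 1))
K_X(t) = log M_X(t) = λ*(e^(t) - 1)
K′(t) = λ*e^(t)
K′′(t) = λ*e^(t)
K′′′(t) = λ*e^(t)

κ_3 = K′′′(0) = λ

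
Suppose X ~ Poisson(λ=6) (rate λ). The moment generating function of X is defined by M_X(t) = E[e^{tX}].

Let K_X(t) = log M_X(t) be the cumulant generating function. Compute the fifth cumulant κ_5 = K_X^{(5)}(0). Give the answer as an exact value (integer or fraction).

M_X(t) = e^(6*e^(t) - 6)
K_X(t) = log M_X(t) = 6*e^(t) - 6
dK/dt = 6*e^(t)
d^2K/dt^2 = 6*e^(t)
d^3K/dt^3 = 6*e^(t)
d^4K/dt^4 = 6*e^(t)
d^5K/dt^5 = 6*e^(t)

κ_5 = d^5K/dt^5 |_{t=0} = 6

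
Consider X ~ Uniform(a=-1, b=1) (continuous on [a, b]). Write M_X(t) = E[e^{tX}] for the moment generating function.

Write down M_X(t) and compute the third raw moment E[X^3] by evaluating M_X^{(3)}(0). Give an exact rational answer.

E[X^3] = d^3M/dt^3 |_{t=0} = 0

M_X(t) = (e^(t) - e^(-t))/(2*t)
dM/dt = (t*e^(2*t) + t - e^(2*t) + 1)*e^(-t)/(2*t^2)
d^2M/dt^2 = (t^2*e^(2*t) - t^2 - 2*t*e^(2*t) - 2*t + 2*e^(2*t) - 2)*e^(-t)/(2*t^3)
d^3M/dt^3 = (t^3*e^(2*t) + t^3 - 3*t^2*e^(2*t) + 3*t^2 + 6*t*e^(2*t) + 6*t - 6*e^(2*t) + 6)*e^(-t)/(2*t^4)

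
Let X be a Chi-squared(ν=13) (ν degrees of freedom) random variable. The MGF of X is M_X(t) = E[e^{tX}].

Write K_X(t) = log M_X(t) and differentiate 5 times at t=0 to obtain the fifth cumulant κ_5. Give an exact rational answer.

κ_5 = d^5K/dt^5 |_{t=0} = 4992

M_X(t) = (1 - 2*t)^(-13/2)
K_X(t) = log M_X(t) = -13*log(1 - 2*t)/2
dK/dt = -13/(2*t - 1)
d^2K/dt^2 = 26/(4*t^2 - 4*t + 1)
d^3K/dt^3 = -104/(8*t^3 - 12*t^2 + 6*t - 1)
d^4K/dt^4 = 624/(16*t^4 - 32*t^3 + 24*t^2 - 8*t + 1)
d^5K/dt^5 = -4992/(32*t^5 - 80*t^4 + 80*t^3 - 40*t^2 + 10*t - 1)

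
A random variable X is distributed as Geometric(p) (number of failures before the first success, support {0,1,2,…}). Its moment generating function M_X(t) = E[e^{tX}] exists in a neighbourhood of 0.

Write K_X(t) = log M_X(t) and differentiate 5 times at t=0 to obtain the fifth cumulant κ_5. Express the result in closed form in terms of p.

κ_5 = D^5[K](0) = (p^4 - 15*p^3 + 50*p^2 - 60*p + 24)/p^5

M_X(t) = p/(-(1 - p)*e^(t) + 1)
K_X(t) = log M_X(t) = log(p) - log(-(1 - p)*e^(t) + 1)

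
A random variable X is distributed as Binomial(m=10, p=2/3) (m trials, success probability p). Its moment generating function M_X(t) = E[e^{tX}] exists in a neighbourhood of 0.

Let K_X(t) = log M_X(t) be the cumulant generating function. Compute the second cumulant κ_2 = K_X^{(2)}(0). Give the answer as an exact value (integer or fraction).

κ_2 = K^(2)(0) = 20/9

M_X(t) = (2*e^(t)/3 + 1/3)^10
K_X(t) = log M_X(t) = 10*log(2*e^(t)/3 + 1/3)
K^(2)(t) = 20*e^(t)/(4*e^(2*t) + 4*e^(t) + 1)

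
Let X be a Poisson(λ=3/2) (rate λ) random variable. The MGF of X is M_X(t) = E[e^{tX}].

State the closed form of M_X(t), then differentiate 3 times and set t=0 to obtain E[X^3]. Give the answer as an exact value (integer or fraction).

M_X(t) = e^(3*e^(t)/2 - 3/2)
M′(t) = 3*e^(-3/2)*e^(t)*e^(3*e^(t)/2)/2
M′′(t) = (9*e^(2*t)*e^(3*e^(t)/2) + 6*e^(t)*e^(3*e^(t)/2))*e^(-3/2)/4
M′′′(t) = (27*e^(3*t)*e^(3*e^(t)/2) + 54*e^(2*t)*e^(3*e^(t)/2) + 12*e^(t)*e^(3*e^(t)/2))*e^(-3/2)/8

E[X^3] = M′′′(0) = 93/8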